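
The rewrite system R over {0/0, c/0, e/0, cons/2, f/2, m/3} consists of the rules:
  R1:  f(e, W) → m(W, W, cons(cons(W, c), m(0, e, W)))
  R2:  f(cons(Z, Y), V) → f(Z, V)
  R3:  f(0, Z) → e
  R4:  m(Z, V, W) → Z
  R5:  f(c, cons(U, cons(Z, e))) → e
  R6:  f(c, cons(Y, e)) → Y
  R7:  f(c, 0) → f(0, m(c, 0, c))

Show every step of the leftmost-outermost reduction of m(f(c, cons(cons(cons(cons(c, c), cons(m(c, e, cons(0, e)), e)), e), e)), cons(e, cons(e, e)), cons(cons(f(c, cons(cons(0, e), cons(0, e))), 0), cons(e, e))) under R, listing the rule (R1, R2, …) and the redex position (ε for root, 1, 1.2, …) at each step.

1. m(f(c, cons(cons(cons(cons(c, c), cons(m(c, e, cons(0, e)), e)), e), e)), cons(e, cons(e, e)), cons(cons(f(c, cons(cons(0, e), cons(0, e))), 0), cons(e, e)))  →  f(c, cons(cons(cons(cons(c, c), cons(m(c, e, cons(0, e)), e)), e), e))   [R4 at ε]
2. f(c, cons(cons(cons(cons(c, c), cons(m(c, e, cons(0, e)), e)), e), e))  →  cons(cons(cons(c, c), cons(m(c, e, cons(0, e)), e)), e)   [R6 at ε]
3. cons(cons(cons(c, c), cons(m(c, e, cons(0, e)), e)), e)  →  cons(cons(cons(c, c), cons(c, e)), e)   [R4 at 1.2.1]

cons(cons(cons(c, c), cons(c, e)), e)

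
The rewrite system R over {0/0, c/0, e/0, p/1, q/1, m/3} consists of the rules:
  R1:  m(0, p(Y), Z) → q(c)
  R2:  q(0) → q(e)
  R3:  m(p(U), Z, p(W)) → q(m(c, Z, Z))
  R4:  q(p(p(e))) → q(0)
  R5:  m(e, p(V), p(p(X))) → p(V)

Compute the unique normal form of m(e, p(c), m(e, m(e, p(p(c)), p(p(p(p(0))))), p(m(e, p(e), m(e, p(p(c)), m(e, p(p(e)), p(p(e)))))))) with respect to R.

1. m(e, p(c), m(e, m(e, p(p(c)), p(p(p(p(0))))), p(m(e, p(e), m(e, p(p(c)), m(e, p(p(e)), p(p(e))))))))  →  m(e, p(c), m(e, p(p(c)), p(m(e, p(e), m(e, p(p(c)), m(e, p(p(e)), p(p(e))))))))   [R5 at 3.2]
2. m(e, p(c), m(e, p(p(c)), p(m(e, p(e), m(e, p(p(c)), m(e, p(p(e)), p(p(e))))))))  →  m(e, p(c), m(e, p(p(c)), p(m(e, p(e), m(e, p(p(c)), p(p(e)))))))   [R5 at 3.3.1.3.3]
3. m(e, p(c), m(e, p(p(c)), p(m(e, p(e), m(e, p(p(c)), p(p(e)))))))  →  m(e, p(c), m(e, p(p(c)), p(m(e, p(e), p(p(c))))))   [R5 at 3.3.1.3]
4. m(e, p(c), m(e, p(p(c)), p(m(e, p(e), p(p(c))))))  →  m(e, p(c), m(e, p(p(c)), p(p(e))))   [R5 at 3.3.1]
5. m(e, p(c), m(e, p(p(c)), p(p(e))))  →  m(e, p(c), p(p(c)))   [R5 at 3]
6. m(e, p(c), p(p(c)))  →  p(c)   [R5 at ε]

p(c)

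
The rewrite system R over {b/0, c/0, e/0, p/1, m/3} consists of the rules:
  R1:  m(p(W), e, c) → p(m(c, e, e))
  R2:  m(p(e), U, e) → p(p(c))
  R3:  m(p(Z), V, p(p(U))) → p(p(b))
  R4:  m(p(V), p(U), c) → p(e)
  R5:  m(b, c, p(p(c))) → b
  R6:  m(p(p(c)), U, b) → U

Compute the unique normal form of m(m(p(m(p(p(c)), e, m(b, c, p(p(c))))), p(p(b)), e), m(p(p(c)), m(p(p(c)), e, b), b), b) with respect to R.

1. m(m(p(m(p(p(c)), e, m(b, c, p(p(c))))), p(p(b)), e), m(p(p(c)), m(p(p(c)), e, b), b), b)  →  m(m(p(m(p(p(c)), e, b)), p(p(b)), e), m(p(p(c)), m(p(p(c)), e, b), b), b)   [R5 at 1.1.1.3]
2. m(m(p(m(p(p(c)), e, b)), p(p(b)), e), m(p(p(c)), m(p(p(c)), e, b), b), b)  →  m(m(p(e), p(p(b)), e), m(p(p(c)), m(p(p(c)), e, b), b), b)   [R6 at 1.1.1]
3. m(m(p(e), p(p(b)), e), m(p(p(c)), m(p(p(c)), e, b), b), b)  →  m(p(p(c)), m(p(p(c)), m(p(p(c)), e, b), b), b)   [R2 at 1]
4. m(p(p(c)), m(p(p(c)), m(p(p(c)), e, b), b), b)  →  m(p(p(c)), m(p(p(c)), e, b), b)   [R6 at ε]
5. m(p(p(c)), m(p(p(c)), e, b), b)  →  m(p(p(c)), e, b)   [R6 at ε]
6. m(p(p(c)), e, b)  →  e   [R6 at ε]

e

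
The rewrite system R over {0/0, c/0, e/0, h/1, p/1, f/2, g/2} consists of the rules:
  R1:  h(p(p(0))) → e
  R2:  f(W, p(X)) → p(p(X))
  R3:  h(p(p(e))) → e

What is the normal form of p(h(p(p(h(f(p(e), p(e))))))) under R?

p(e)

1. p(h(p(p(h(f(p(e), p(e)))))))  →  p(h(p(p(h(p(p(e)))))))   [R2 at 1.1.1.1.1]
2. p(h(p(p(h(p(p(e)))))))  →  p(h(p(p(e))))   [R3 at 1.1.1.1]
3. p(h(p(p(e))))  →  p(e)   [R3 at 1]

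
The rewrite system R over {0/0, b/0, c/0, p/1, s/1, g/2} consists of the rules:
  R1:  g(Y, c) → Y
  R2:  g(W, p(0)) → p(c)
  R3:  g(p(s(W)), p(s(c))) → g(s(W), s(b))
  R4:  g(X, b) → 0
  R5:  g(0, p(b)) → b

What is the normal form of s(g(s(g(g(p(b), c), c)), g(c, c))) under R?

s(s(p(b)))

1. s(g(s(g(g(p(b), c), c)), g(c, c)))  →  s(g(s(g(p(b), c)), g(c, c)))   [R1 at 1.1.1]
2. s(g(s(g(p(b), c)), g(c, c)))  →  s(g(s(p(b)), g(c, c)))   [R1 at 1.1.1]
3. s(g(s(p(b)), g(c, c)))  →  s(g(s(p(b)), c))   [R1 at 1.2]
4. s(g(s(p(b)), c))  →  s(s(p(b)))   [R1 at 1]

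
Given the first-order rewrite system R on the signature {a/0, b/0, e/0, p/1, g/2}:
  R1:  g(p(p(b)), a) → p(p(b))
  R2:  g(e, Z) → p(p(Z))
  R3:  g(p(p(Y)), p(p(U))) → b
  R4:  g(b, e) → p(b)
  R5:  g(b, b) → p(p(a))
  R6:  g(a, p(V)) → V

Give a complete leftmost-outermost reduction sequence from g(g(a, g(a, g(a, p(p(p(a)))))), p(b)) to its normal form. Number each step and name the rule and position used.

1. g(g(a, g(a, g(a, p(p(p(a)))))), p(b))  →  g(g(a, g(a, p(p(a)))), p(b))   [R6 at 1.2.2]
2. g(g(a, g(a, p(p(a)))), p(b))  →  g(g(a, p(a)), p(b))   [R6 at 1.2]
3. g(g(a, p(a)), p(b))  →  g(a, p(b))   [R6 at 1]
4. g(a, p(b))  →  b   [R6 at ε]

b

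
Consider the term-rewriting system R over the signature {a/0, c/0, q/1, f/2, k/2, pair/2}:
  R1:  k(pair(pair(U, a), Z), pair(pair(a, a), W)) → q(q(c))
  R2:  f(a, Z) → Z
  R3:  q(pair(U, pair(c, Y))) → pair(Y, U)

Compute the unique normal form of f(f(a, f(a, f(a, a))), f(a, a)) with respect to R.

a

1. f(f(a, f(a, f(a, a))), f(a, a))  →  f(f(a, f(a, a)), f(a, a))   [R2 at 1]
2. f(f(a, f(a, a)), f(a, a))  →  f(f(a, a), f(a, a))   [R2 at 1]
3. f(f(a, a), f(a, a))  →  f(a, f(a, a))   [R2 at 1]
4. f(a, f(a, a))  →  f(a, a)   [R2 at ε]
5. f(a, a)  →  a   [R2 at ε]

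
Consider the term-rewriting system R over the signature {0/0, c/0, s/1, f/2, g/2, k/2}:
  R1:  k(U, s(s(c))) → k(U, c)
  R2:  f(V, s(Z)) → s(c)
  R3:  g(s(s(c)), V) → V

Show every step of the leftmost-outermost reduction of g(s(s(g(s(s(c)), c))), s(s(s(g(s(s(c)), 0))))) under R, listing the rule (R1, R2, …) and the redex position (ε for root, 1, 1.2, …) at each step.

1. g(s(s(g(s(s(c)), c))), s(s(s(g(s(s(c)), 0)))))  →  g(s(s(c)), s(s(s(g(s(s(c)), 0)))))   [R3 at 1.1.1]
2. g(s(s(c)), s(s(s(g(s(s(c)), 0)))))  →  s(s(s(g(s(s(c)), 0))))   [R3 at ε]
3. s(s(s(g(s(s(c)), 0))))  →  s(s(s(0)))   [R3 at 1.1.1]

s(s(s(0)))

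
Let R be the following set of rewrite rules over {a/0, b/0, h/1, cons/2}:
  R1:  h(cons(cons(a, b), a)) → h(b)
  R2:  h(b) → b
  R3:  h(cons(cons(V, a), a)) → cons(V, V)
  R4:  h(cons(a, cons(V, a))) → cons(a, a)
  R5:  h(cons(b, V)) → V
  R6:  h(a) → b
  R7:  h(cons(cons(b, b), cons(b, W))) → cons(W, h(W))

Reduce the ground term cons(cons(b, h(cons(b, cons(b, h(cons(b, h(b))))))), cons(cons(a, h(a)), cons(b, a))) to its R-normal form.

cons(cons(b, cons(b, b)), cons(cons(a, b), cons(b, a)))

1. cons(cons(b, h(cons(b, cons(b, h(cons(b, h(b))))))), cons(cons(a, h(a)), cons(b, a)))  →  cons(cons(b, cons(b, h(cons(b, h(b))))), cons(cons(a, h(a)), cons(b, a)))   [R5 at 1.2]
2. cons(cons(b, cons(b, h(cons(b, h(b))))), cons(cons(a, h(a)), cons(b, a)))  →  cons(cons(b, cons(b, h(b))), cons(cons(a, h(a)), cons(b, a)))   [R5 at 1.2.2]
3. cons(cons(b, cons(b, h(b))), cons(cons(a, h(a)), cons(b, a)))  →  cons(cons(b, cons(b, b)), cons(cons(a, h(a)), cons(b, a)))   [R2 at 1.2.2]
4. cons(cons(b, cons(b, b)), cons(cons(a, h(a)), cons(b, a)))  →  cons(cons(b, cons(b, b)), cons(cons(a, b), cons(b, a)))   [R6 at 2.1.2]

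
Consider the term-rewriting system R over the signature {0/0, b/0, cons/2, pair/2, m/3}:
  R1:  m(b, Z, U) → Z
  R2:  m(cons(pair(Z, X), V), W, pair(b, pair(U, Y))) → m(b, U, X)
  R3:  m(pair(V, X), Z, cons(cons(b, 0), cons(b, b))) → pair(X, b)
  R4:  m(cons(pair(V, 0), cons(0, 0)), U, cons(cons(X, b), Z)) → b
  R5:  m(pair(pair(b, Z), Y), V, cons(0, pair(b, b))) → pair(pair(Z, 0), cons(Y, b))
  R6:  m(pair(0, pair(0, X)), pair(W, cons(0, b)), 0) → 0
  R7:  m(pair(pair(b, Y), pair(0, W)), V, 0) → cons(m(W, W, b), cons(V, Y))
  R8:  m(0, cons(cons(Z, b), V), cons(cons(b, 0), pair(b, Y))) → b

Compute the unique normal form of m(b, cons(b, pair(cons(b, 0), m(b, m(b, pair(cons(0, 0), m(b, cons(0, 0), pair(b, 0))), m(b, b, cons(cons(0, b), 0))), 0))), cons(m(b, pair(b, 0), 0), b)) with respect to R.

cons(b, pair(cons(b, 0), pair(cons(0, 0), cons(0, 0))))

1. m(b, cons(b, pair(cons(b, 0), m(b, m(b, pair(cons(0, 0), m(b, cons(0, 0), pair(b, 0))), m(b, b, cons(cons(0, b), 0))), 0))), cons(m(b, pair(b, 0), 0), b))  →  cons(b, pair(cons(b, 0), m(b, m(b, pair(cons(0, 0), m(b, cons(0, 0), pair(b, 0))), m(b, b, cons(cons(0, b), 0))), 0)))   [R1 at ε]
2. cons(b, pair(cons(b, 0), m(b, m(b, pair(cons(0, 0), m(b, cons(0, 0), pair(b, 0))), m(b, b, cons(cons(0, b), 0))), 0)))  →  cons(b, pair(cons(b, 0), m(b, pair(cons(0, 0), m(b, cons(0, 0), pair(b, 0))), m(b, b, cons(cons(0, b), 0)))))   [R1 at 2.2]
3. cons(b, pair(cons(b, 0), m(b, pair(cons(0, 0), m(b, cons(0, 0), pair(b, 0))), m(b, b, cons(cons(0, b), 0)))))  →  cons(b, pair(cons(b, 0), pair(cons(0, 0), m(b, cons(0, 0), pair(b, 0)))))   [R1 at 2.2]
4. cons(b, pair(cons(b, 0), pair(cons(0, 0), m(b, cons(0, 0), pair(b, 0)))))  →  cons(b, pair(cons(b, 0), pair(cons(0, 0), cons(0, 0))))   [R1 at 2.2.2]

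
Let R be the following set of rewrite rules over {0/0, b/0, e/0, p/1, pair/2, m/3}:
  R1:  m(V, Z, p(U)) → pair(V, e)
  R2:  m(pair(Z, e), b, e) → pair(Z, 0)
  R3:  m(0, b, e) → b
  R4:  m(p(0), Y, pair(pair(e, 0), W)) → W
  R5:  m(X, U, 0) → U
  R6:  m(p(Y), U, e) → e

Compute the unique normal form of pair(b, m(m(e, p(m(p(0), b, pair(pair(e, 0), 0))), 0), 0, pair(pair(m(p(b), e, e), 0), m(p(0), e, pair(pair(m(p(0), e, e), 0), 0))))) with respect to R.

pair(b, 0)

1. pair(b, m(m(e, p(m(p(0), b, pair(pair(e, 0), 0))), 0), 0, pair(pair(m(p(b), e, e), 0), m(p(0), e, pair(pair(m(p(0), e, e), 0), 0)))))  →  pair(b, m(p(m(p(0), b, pair(pair(e, 0), 0))), 0, pair(pair(m(p(b), e, e), 0), m(p(0), e, pair(pair(m(p(0), e, e), 0), 0)))))   [R5 at 2.1]
2. pair(b, m(p(m(p(0), b, pair(pair(e, 0), 0))), 0, pair(pair(m(p(b), e, e), 0), m(p(0), e, pair(pair(m(p(0), e, e), 0), 0)))))  →  pair(b, m(p(0), 0, pair(pair(m(p(b), e, e), 0), m(p(0), e, pair(pair(m(p(0), e, e), 0), 0)))))   [R4 at 2.1.1]
3. pair(b, m(p(0), 0, pair(pair(m(p(b), e, e), 0), m(p(0), e, pair(pair(m(p(0), e, e), 0), 0)))))  →  pair(b, m(p(0), 0, pair(pair(e, 0), m(p(0), e, pair(pair(m(p(0), e, e), 0), 0)))))   [R6 at 2.3.1.1]
4. pair(b, m(p(0), 0, pair(pair(e, 0), m(p(0), e, pair(pair(m(p(0), e, e), 0), 0)))))  →  pair(b, m(p(0), e, pair(pair(m(p(0), e, e), 0), 0)))   [R4 at 2]
5. pair(b, m(p(0), e, pair(pair(m(p(0), e, e), 0), 0)))  →  pair(b, m(p(0), e, pair(pair(e, 0), 0)))   [R6 at 2.3.1.1]
6. pair(b, m(p(0), e, pair(pair(e, 0), 0)))  →  pair(b, 0)   [R4 at 2]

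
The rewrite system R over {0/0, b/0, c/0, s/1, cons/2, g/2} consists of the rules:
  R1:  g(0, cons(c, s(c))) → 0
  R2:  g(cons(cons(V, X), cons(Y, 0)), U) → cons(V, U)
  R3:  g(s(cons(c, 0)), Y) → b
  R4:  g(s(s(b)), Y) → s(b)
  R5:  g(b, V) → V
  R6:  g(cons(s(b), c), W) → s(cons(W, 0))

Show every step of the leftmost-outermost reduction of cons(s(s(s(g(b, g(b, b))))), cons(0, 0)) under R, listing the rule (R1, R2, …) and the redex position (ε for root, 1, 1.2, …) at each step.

1. cons(s(s(s(g(b, g(b, b))))), cons(0, 0))  →  cons(s(s(s(g(b, b)))), cons(0, 0))   [R5 at 1.1.1.1]
2. cons(s(s(s(g(b, b)))), cons(0, 0))  →  cons(s(s(s(b))), cons(0, 0))   [R5 at 1.1.1.1]

cons(s(s(s(b))), cons(0, 0))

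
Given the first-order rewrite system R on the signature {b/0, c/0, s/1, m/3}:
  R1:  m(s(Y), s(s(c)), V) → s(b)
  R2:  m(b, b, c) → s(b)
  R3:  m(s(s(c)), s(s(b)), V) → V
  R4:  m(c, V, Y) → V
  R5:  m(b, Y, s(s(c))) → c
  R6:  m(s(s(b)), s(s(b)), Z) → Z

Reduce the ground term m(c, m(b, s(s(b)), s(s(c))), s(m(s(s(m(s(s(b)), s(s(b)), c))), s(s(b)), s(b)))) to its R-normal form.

1. m(c, m(b, s(s(b)), s(s(c))), s(m(s(s(m(s(s(b)), s(s(b)), c))), s(s(b)), s(b))))  →  m(b, s(s(b)), s(s(c)))   [R4 at ε]
2. m(b, s(s(b)), s(s(c)))  →  c   [R5 at ε]

c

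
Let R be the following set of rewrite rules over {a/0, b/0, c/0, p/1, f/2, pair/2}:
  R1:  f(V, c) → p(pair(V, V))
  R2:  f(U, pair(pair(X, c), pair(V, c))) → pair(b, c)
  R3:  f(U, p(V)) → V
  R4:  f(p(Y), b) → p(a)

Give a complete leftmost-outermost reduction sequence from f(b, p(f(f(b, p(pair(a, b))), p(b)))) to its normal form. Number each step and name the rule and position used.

b

1. f(b, p(f(f(b, p(pair(a, b))), p(b))))  →  f(f(b, p(pair(a, b))), p(b))   [R3 at ε]
2. f(f(b, p(pair(a, b))), p(b))  →  b   [R3 at ε]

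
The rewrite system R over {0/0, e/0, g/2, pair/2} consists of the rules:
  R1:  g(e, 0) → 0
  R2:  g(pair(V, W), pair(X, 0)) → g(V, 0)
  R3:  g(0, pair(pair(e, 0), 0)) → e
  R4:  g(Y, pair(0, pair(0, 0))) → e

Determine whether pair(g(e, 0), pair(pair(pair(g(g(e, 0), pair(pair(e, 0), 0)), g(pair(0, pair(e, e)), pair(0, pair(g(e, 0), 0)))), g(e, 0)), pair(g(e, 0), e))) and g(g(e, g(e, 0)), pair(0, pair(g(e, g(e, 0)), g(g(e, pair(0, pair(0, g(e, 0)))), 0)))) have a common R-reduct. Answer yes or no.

Reduce t₁ = pair(g(e, 0), pair(pair(pair(g(g(e, 0), pair(pair(e, 0), 0)), g(pair(0, pair(e, e)), pair(0, pair(g(e, 0), 0)))), g(e, 0)), pair(g(e, 0), e))):
1. pair(g(e, 0), pair(pair(pair(g(g(e, 0), pair(pair(e, 0), 0)), g(pair(0, pair(e, e)), pair(0, pair(g(e, 0), 0)))), g(e, 0)), pair(g(e, 0), e)))  →  pair(0, pair(pair(pair(g(g(e, 0), pair(pair(e, 0), 0)), g(pair(0, pair(e, e)), pair(0, pair(g(e, 0), 0)))), g(e, 0)), pair(g(e, 0), e)))   [R1 at 1]
2. pair(0, pair(pair(pair(g(g(e, 0), pair(pair(e, 0), 0)), g(pair(0, pair(e, e)), pair(0, pair(g(e, 0), 0)))), g(e, 0)), pair(g(e, 0), e)))  →  pair(0, pair(pair(pair(g(0, pair(pair(e, 0), 0)), g(pair(0, pair(e, e)), pair(0, pair(g(e, 0), 0)))), g(e, 0)), pair(g(e, 0), e)))   [R1 at 2.1.1.1.1]
3. pair(0, pair(pair(pair(g(0, pair(pair(e, 0), 0)), g(pair(0, pair(e, e)), pair(0, pair(g(e, 0), 0)))), g(e, 0)), pair(g(e, 0), e)))  →  pair(0, pair(pair(pair(e, g(pair(0, pair(e, e)), pair(0, pair(g(e, 0), 0)))), g(e, 0)), pair(g(e, 0), e)))   [R3 at 2.1.1.1]
4. pair(0, pair(pair(pair(e, g(pair(0, pair(e, e)), pair(0, pair(g(e, 0), 0)))), g(e, 0)), pair(g(e, 0), e)))  →  pair(0, pair(pair(pair(e, g(pair(0, pair(e, e)), pair(0, pair(0, 0)))), g(e, 0)), pair(g(e, 0), e)))   [R1 at 2.1.1.2.2.2.1]
5. pair(0, pair(pair(pair(e, g(pair(0, pair(e, e)), pair(0, pair(0, 0)))), g(e, 0)), pair(g(e, 0), e)))  →  pair(0, pair(pair(pair(e, e), g(e, 0)), pair(g(e, 0), e)))   [R4 at 2.1.1.2]
6. pair(0, pair(pair(pair(e, e), g(e, 0)), pair(g(e, 0), e)))  →  pair(0, pair(pair(pair(e, e), 0), pair(g(e, 0), e)))   [R1 at 2.1.2]
7. pair(0, pair(pair(pair(e, e), 0), pair(g(e, 0), e)))  →  pair(0, pair(pair(pair(e, e), 0), pair(0, e)))   [R1 at 2.2.1]

Reduce t₂ = g(g(e, g(e, 0)), pair(0, pair(g(e, g(e, 0)), g(g(e, pair(0, pair(0, g(e, 0)))), 0)))):
1. g(g(e, g(e, 0)), pair(0, pair(g(e, g(e, 0)), g(g(e, pair(0, pair(0, g(e, 0)))), 0))))  →  g(g(e, 0), pair(0, pair(g(e, g(e, 0)), g(g(e, pair(0, pair(0, g(e, 0)))), 0))))   [R1 at 1.2]
2. g(g(e, 0), pair(0, pair(g(e, g(e, 0)), g(g(e, pair(0, pair(0, g(e, 0)))), 0))))  →  g(0, pair(0, pair(g(e, g(e, 0)), g(g(e, pair(0, pair(0, g(e, 0)))), 0))))   [R1 at 1]
3. g(0, pair(0, pair(g(e, g(e, 0)), g(g(e, pair(0, pair(0, g(e, 0)))), 0))))  →  g(0, pair(0, pair(g(e, 0), g(g(e, pair(0, pair(0, g(e, 0)))), 0))))   [R1 at 2.2.1.2]
4. g(0, pair(0, pair(g(e, 0), g(g(e, pair(0, pair(0, g(e, 0)))), 0))))  →  g(0, pair(0, pair(0, g(g(e, pair(0, pair(0, g(e, 0)))), 0))))   [R1 at 2.2.1]
5. g(0, pair(0, pair(0, g(g(e, pair(0, pair(0, g(e, 0)))), 0))))  →  g(0, pair(0, pair(0, g(g(e, pair(0, pair(0, 0))), 0))))   [R1 at 2.2.2.1.2.2.2]
6. g(0, pair(0, pair(0, g(g(e, pair(0, pair(0, 0))), 0))))  →  g(0, pair(0, pair(0, g(e, 0))))   [R4 at 2.2.2.1]
7. g(0, pair(0, pair(0, g(e, 0))))  →  g(0, pair(0, pair(0, 0)))   [R1 at 2.2.2]
8. g(0, pair(0, pair(0, 0)))  →  e   [R4 at ε]

no — NF(t₁) = pair(0, pair(pair(pair(e, e), 0), pair(0, e))), NF(t₂) = e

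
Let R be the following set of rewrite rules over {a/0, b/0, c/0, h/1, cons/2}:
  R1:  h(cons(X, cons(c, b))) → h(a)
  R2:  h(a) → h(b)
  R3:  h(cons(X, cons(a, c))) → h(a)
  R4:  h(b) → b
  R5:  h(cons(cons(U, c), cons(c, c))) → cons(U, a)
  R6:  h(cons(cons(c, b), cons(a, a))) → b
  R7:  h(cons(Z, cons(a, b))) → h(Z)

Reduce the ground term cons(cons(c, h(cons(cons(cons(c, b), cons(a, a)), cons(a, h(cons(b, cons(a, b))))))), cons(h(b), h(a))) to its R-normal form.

cons(cons(c, b), cons(b, b))

1. cons(cons(c, h(cons(cons(cons(c, b), cons(a, a)), cons(a, h(cons(b, cons(a, b))))))), cons(h(b), h(a)))  →  cons(cons(c, h(cons(cons(cons(c, b), cons(a, a)), cons(a, h(b))))), cons(h(b), h(a)))   [R7 at 1.2.1.2.2]
2. cons(cons(c, h(cons(cons(cons(c, b), cons(a, a)), cons(a, h(b))))), cons(h(b), h(a)))  →  cons(cons(c, h(cons(cons(cons(c, b), cons(a, a)), cons(a, b)))), cons(h(b), h(a)))   [R4 at 1.2.1.2.2]
3. cons(cons(c, h(cons(cons(cons(c, b), cons(a, a)), cons(a, b)))), cons(h(b), h(a)))  →  cons(cons(c, h(cons(cons(c, b), cons(a, a)))), cons(h(b), h(a)))   [R7 at 1.2]
4. cons(cons(c, h(cons(cons(c, b), cons(a, a)))), cons(h(b), h(a)))  →  cons(cons(c, b), cons(h(b), h(a)))   [R6 at 1.2]
5. cons(cons(c, b), cons(h(b), h(a)))  →  cons(cons(c, b), cons(b, h(a)))   [R4 at 2.1]
6. cons(cons(c, b), cons(b, h(a)))  →  cons(cons(c, b), cons(b, h(b)))   [R2 at 2.2]
7. cons(cons(c, b), cons(b, h(b)))  →  cons(cons(c, b), cons(b, b))   [R4 at 2.2]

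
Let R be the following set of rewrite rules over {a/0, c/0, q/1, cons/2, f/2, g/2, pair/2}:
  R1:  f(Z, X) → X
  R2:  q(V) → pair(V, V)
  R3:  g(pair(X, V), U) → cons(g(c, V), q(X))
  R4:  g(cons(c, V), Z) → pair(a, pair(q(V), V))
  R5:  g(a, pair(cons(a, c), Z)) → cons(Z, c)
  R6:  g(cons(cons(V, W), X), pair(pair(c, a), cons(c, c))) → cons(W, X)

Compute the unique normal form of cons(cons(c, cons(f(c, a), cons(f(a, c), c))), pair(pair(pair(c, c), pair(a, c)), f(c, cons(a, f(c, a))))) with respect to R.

cons(cons(c, cons(a, cons(c, c))), pair(pair(pair(c, c), pair(a, c)), cons(a, a)))

1. cons(cons(c, cons(f(c, a), cons(f(a, c), c))), pair(pair(pair(c, c), pair(a, c)), f(c, cons(a, f(c, a)))))  →  cons(cons(c, cons(a, cons(f(a, c), c))), pair(pair(pair(c, c), pair(a, c)), f(c, cons(a, f(c, a)))))   [R1 at 1.2.1]
2. cons(cons(c, cons(a, cons(f(a, c), c))), pair(pair(pair(c, c), pair(a, c)), f(c, cons(a, f(c, a)))))  →  cons(cons(c, cons(a, cons(c, c))), pair(pair(pair(c, c), pair(a, c)), f(c, cons(a, f(c, a)))))   [R1 at 1.2.2.1]
3. cons(cons(c, cons(a, cons(c, c))), pair(pair(pair(c, c), pair(a, c)), f(c, cons(a, f(c, a)))))  →  cons(cons(c, cons(a, cons(c, c))), pair(pair(pair(c, c), pair(a, c)), cons(a, f(c, a))))   [R1 at 2.2]
4. cons(cons(c, cons(a, cons(c, c))), pair(pair(pair(c, c), pair(a, c)), cons(a, f(c, a))))  →  cons(cons(c, cons(a, cons(c, c))), pair(pair(pair(c, c), pair(a, c)), cons(a, a)))   [R1 at 2.2.2]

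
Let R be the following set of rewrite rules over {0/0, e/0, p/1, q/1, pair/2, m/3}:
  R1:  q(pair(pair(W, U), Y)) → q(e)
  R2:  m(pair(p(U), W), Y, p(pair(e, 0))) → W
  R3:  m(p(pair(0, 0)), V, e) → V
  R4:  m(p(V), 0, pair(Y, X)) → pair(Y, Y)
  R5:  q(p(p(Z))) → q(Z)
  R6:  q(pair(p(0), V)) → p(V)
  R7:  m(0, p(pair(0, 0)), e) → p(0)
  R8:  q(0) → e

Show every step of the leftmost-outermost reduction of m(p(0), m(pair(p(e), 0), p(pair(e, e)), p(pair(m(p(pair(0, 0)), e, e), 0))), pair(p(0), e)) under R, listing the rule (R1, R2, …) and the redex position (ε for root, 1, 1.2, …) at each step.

pair(p(0), p(0))

1. m(p(0), m(pair(p(e), 0), p(pair(e, e)), p(pair(m(p(pair(0, 0)), e, e), 0))), pair(p(0), e))  →  m(p(0), m(pair(p(e), 0), p(pair(e, e)), p(pair(e, 0))), pair(p(0), e))   [R3 at 2.3.1.1]
2. m(p(0), m(pair(p(e), 0), p(pair(e, e)), p(pair(e, 0))), pair(p(0), e))  →  m(p(0), 0, pair(p(0), e))   [R2 at 2]
3. m(p(0), 0, pair(p(0), e))  →  pair(p(0), p(0))   [R4 at ε]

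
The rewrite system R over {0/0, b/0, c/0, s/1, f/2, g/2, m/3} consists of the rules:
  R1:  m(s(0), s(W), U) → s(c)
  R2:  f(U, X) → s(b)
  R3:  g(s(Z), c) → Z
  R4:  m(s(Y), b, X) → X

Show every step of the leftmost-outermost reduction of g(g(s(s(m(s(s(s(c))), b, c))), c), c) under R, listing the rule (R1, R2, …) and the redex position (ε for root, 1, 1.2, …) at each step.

1. g(g(s(s(m(s(s(s(c))), b, c))), c), c)  →  g(s(m(s(s(s(c))), b, c)), c)   [R3 at 1]
2. g(s(m(s(s(s(c))), b, c)), c)  →  m(s(s(s(c))), b, c)   [R3 at ε]
3. m(s(s(s(c))), b, c)  →  c   [R4 at ε]

c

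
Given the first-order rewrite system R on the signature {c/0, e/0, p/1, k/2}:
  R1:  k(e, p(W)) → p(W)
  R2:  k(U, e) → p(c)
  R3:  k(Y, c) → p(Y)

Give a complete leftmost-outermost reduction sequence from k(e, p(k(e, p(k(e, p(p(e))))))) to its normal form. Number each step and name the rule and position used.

p(p(p(p(e))))

1. k(e, p(k(e, p(k(e, p(p(e)))))))  →  p(k(e, p(k(e, p(p(e))))))   [R1 at ε]
2. p(k(e, p(k(e, p(p(e))))))  →  p(p(k(e, p(p(e)))))   [R1 at 1]
3. p(p(k(e, p(p(e)))))  →  p(p(p(p(e))))   [R1 at 1.1]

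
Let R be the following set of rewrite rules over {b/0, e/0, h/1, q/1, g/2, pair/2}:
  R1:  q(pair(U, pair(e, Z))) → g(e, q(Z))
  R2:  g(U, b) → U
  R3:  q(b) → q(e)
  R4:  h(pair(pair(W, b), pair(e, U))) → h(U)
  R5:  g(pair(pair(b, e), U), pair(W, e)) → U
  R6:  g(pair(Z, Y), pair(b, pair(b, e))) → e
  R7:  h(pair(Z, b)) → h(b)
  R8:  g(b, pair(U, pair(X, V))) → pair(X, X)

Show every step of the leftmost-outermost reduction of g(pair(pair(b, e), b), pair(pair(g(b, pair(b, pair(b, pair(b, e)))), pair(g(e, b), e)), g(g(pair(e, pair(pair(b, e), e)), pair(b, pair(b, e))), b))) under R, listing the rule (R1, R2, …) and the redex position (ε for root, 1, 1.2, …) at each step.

1. g(pair(pair(b, e), b), pair(pair(g(b, pair(b, pair(b, pair(b, e)))), pair(g(e, b), e)), g(g(pair(e, pair(pair(b, e), e)), pair(b, pair(b, e))), b)))  →  g(pair(pair(b, e), b), pair(pair(pair(b, b), pair(g(e, b), e)), g(g(pair(e, pair(pair(b, e), e)), pair(b, pair(b, e))), b)))   [R8 at 2.1.1]
2. g(pair(pair(b, e), b), pair(pair(pair(b, b), pair(g(e, b), e)), g(g(pair(e, pair(pair(b, e), e)), pair(b, pair(b, e))), b)))  →  g(pair(pair(b, e), b), pair(pair(pair(b, b), pair(e, e)), g(g(pair(e, pair(pair(b, e), e)), pair(b, pair(b, e))), b)))   [R2 at 2.1.2.1]
3. g(pair(pair(b, e), b), pair(pair(pair(b, b), pair(e, e)), g(g(pair(e, pair(pair(b, e), e)), pair(b, pair(b, e))), b)))  →  g(pair(pair(b, e), b), pair(pair(pair(b, b), pair(e, e)), g(pair(e, pair(pair(b, e), e)), pair(b, pair(b, e)))))   [R2 at 2.2]
4. g(pair(pair(b, e), b), pair(pair(pair(b, b), pair(e, e)), g(pair(e, pair(pair(b, e), e)), pair(b, pair(b, e)))))  →  g(pair(pair(b, e), b), pair(pair(pair(b, b), pair(e, e)), e))   [R6 at 2.2]
5. g(pair(pair(b, e), b), pair(pair(pair(b, b), pair(e, e)), e))  →  b   [R5 at ε]

b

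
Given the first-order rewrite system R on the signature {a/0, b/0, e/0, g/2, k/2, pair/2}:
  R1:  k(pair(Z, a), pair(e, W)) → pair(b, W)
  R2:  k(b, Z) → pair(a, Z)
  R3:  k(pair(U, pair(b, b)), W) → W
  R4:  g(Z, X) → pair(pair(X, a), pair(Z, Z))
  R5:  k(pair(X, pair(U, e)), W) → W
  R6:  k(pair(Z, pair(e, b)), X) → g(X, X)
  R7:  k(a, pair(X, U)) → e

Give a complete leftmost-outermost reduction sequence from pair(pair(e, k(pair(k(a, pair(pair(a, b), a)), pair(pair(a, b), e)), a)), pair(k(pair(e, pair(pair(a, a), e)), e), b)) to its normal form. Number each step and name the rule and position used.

pair(pair(e, a), pair(e, b))

1. pair(pair(e, k(pair(k(a, pair(pair(a, b), a)), pair(pair(a, b), e)), a)), pair(k(pair(e, pair(pair(a, a), e)), e), b))  →  pair(pair(e, a), pair(k(pair(e, pair(pair(a, a), e)), e), b))   [R5 at 1.2]
2. pair(pair(e, a), pair(k(pair(e, pair(pair(a, a), e)), e), b))  →  pair(pair(e, a), pair(e, b))   [R5 at 2.1]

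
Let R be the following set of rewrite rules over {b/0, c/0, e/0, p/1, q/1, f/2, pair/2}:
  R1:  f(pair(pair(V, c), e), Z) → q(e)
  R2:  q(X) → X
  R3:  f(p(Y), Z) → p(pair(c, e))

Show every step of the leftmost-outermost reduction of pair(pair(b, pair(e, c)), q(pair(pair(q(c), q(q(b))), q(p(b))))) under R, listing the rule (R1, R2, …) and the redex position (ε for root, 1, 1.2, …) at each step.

pair(pair(b, pair(e, c)), pair(pair(c, b), p(b)))

1. pair(pair(b, pair(e, c)), q(pair(pair(q(c), q(q(b))), q(p(b)))))  →  pair(pair(b, pair(e, c)), pair(pair(q(c), q(q(b))), q(p(b))))   [R2 at 2]
2. pair(pair(b, pair(e, c)), pair(pair(q(c), q(q(b))), q(p(b))))  →  pair(pair(b, pair(e, c)), pair(pair(c, q(q(b))), q(p(b))))   [R2 at 2.1.1]
3. pair(pair(b, pair(e, c)), pair(pair(c, q(q(b))), q(p(b))))  →  pair(pair(b, pair(e, c)), pair(pair(c, q(b)), q(p(b))))   [R2 at 2.1.2]
4. pair(pair(b, pair(e, c)), pair(pair(c, q(b)), q(p(b))))  →  pair(pair(b, pair(e, c)), pair(pair(c, b), q(p(b))))   [R2 at 2.1.2]
5. pair(pair(b, pair(e, c)), pair(pair(c, b), q(p(b))))  →  pair(pair(b, pair(e, c)), pair(pair(c, b), p(b)))   [R2 at 2.2]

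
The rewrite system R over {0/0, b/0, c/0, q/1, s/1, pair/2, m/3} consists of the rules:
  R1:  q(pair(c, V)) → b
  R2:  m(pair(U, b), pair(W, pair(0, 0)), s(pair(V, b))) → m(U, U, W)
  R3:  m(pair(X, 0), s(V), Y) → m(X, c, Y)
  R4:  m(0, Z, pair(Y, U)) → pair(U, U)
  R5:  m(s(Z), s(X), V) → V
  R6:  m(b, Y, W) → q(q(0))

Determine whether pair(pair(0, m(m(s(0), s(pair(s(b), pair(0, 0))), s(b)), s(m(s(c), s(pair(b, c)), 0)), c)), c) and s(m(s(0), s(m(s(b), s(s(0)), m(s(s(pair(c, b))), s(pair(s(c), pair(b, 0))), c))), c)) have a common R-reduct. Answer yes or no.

no — NF(t₁) = pair(pair(0, c), c), NF(t₂) = s(c)

Reduce t₁ = pair(pair(0, m(m(s(0), s(pair(s(b), pair(0, 0))), s(b)), s(m(s(c), s(pair(b, c)), 0)), c)), c):
1. pair(pair(0, m(m(s(0), s(pair(s(b), pair(0, 0))), s(b)), s(m(s(c), s(pair(b, c)), 0)), c)), c)  →  pair(pair(0, m(s(b), s(m(s(c), s(pair(b, c)), 0)), c)), c)   [R5 at 1.2.1]
2. pair(pair(0, m(s(b), s(m(s(c), s(pair(b, c)), 0)), c)), c)  →  pair(pair(0, c), c)   [R5 at 1.2]

Reduce t₂ = s(m(s(0), s(m(s(b), s(s(0)), m(s(s(pair(c, b))), s(pair(s(c), pair(b, 0))), c))), c)):
1. s(m(s(0), s(m(s(b), s(s(0)), m(s(s(pair(c, b))), s(pair(s(c), pair(b, 0))), c))), c))  →  s(c)   [R5 at 1]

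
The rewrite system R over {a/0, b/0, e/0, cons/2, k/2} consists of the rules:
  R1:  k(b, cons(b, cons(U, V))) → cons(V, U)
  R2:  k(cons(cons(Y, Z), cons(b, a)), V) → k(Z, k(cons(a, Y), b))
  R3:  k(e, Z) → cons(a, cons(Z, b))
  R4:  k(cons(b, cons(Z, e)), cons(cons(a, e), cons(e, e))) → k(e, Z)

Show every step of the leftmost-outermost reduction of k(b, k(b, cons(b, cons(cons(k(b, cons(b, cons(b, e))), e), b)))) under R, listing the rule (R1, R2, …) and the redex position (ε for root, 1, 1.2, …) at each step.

cons(e, cons(e, b))

1. k(b, k(b, cons(b, cons(cons(k(b, cons(b, cons(b, e))), e), b))))  →  k(b, cons(b, cons(k(b, cons(b, cons(b, e))), e)))   [R1 at 2]
2. k(b, cons(b, cons(k(b, cons(b, cons(b, e))), e)))  →  cons(e, k(b, cons(b, cons(b, e))))   [R1 at ε]
3. cons(e, k(b, cons(b, cons(b, e))))  →  cons(e, cons(e, b))   [R1 at 2]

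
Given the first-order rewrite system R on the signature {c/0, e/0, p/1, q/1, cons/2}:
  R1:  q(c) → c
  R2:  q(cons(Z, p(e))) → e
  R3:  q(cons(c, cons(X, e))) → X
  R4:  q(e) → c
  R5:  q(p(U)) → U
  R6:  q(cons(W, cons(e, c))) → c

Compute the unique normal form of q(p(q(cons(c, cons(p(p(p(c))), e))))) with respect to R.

p(p(p(c)))

1. q(p(q(cons(c, cons(p(p(p(c))), e)))))  →  q(cons(c, cons(p(p(p(c))), e)))   [R5 at ε]
2. q(cons(c, cons(p(p(p(c))), e)))  →  p(p(p(c)))   [R3 at ε]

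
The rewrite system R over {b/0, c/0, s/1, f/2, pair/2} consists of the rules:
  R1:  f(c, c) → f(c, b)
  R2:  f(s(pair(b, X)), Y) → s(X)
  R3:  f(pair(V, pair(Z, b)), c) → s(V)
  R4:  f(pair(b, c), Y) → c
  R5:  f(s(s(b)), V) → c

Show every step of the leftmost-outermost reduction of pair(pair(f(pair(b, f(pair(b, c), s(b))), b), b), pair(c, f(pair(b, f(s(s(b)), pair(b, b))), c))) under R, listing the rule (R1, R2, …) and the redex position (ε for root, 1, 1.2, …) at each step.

1. pair(pair(f(pair(b, f(pair(b, c), s(b))), b), b), pair(c, f(pair(b, f(s(s(b)), pair(b, b))), c)))  →  pair(pair(f(pair(b, c), b), b), pair(c, f(pair(b, f(s(s(b)), pair(b, b))), c)))   [R4 at 1.1.1.2]
2. pair(pair(f(pair(b, c), b), b), pair(c, f(pair(b, f(s(s(b)), pair(b, b))), c)))  →  pair(pair(c, b), pair(c, f(pair(b, f(s(s(b)), pair(b, b))), c)))   [R4 at 1.1]
3. pair(pair(c, b), pair(c, f(pair(b, f(s(s(b)), pair(b, b))), c)))  →  pair(pair(c, b), pair(c, f(pair(b, c), c)))   [R5 at 2.2.1.2]
4. pair(pair(c, b), pair(c, f(pair(b, c), c)))  →  pair(pair(c, b), pair(c, c))   [R4 at 2.2]

pair(pair(c, b), pair(c, c))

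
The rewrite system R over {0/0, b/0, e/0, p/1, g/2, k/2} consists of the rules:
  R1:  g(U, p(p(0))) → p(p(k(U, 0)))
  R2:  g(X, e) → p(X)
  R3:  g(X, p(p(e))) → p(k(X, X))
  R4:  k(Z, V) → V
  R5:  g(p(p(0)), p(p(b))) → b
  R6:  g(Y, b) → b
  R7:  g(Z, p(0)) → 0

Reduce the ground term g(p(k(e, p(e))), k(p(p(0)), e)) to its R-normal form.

1. g(p(k(e, p(e))), k(p(p(0)), e))  →  g(p(p(e)), k(p(p(0)), e))   [R4 at 1.1]
2. g(p(p(e)), k(p(p(0)), e))  →  g(p(p(e)), e)   [R4 at 2]
3. g(p(p(e)), e)  →  p(p(p(e)))   [R2 at ε]

p(p(p(e)))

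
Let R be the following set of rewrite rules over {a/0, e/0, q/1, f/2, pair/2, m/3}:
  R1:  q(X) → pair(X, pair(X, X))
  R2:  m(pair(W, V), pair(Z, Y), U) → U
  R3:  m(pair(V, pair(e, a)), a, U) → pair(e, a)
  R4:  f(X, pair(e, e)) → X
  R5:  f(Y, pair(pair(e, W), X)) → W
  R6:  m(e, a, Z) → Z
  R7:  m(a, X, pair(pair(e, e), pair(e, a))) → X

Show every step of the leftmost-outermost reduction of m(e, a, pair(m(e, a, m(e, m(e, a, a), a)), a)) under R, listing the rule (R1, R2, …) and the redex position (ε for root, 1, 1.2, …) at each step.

1. m(e, a, pair(m(e, a, m(e, m(e, a, a), a)), a))  →  pair(m(e, a, m(e, m(e, a, a), a)), a)   [R6 at ε]
2. pair(m(e, a, m(e, m(e, a, a), a)), a)  →  pair(m(e, m(e, a, a), a), a)   [R6 at 1]
3. pair(m(e, m(e, a, a), a), a)  →  pair(m(e, a, a), a)   [R6 at 1.2]
4. pair(m(e, a, a), a)  →  pair(a, a)   [R6 at 1]

pair(a, a)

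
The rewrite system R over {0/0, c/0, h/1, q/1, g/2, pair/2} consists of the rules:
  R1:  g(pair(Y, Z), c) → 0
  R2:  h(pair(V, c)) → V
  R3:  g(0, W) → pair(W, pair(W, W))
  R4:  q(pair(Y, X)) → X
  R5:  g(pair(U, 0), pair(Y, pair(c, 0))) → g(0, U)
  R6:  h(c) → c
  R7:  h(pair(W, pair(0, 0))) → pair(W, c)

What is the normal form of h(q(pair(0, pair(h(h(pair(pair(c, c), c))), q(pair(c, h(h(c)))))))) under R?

1. h(q(pair(0, pair(h(h(pair(pair(c, c), c))), q(pair(c, h(h(c))))))))  →  h(pair(h(h(pair(pair(c, c), c))), q(pair(c, h(h(c))))))   [R4 at 1]
2. h(pair(h(h(pair(pair(c, c), c))), q(pair(c, h(h(c))))))  →  h(pair(h(pair(c, c)), q(pair(c, h(h(c))))))   [R2 at 1.1.1]
3. h(pair(h(pair(c, c)), q(pair(c, h(h(c))))))  →  h(pair(c, q(pair(c, h(h(c))))))   [R2 at 1.1]
4. h(pair(c, q(pair(c, h(h(c))))))  →  h(pair(c, h(h(c))))   [R4 at 1.2]
5. h(pair(c, h(h(c))))  →  h(pair(c, h(c)))   [R6 at 1.2.1]
6. h(pair(c, h(c)))  →  h(pair(c, c))   [R6 at 1.2]
7. h(pair(c, c))  →  c   [R2 at ε]

c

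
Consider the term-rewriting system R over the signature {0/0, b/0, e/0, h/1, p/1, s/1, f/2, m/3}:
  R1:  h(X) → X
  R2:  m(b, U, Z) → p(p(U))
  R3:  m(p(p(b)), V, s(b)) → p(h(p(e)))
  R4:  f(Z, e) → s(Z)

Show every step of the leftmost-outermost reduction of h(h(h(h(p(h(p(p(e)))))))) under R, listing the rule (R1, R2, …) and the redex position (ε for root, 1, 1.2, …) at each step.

p(p(p(e)))

1. h(h(h(h(p(h(p(p(e))))))))  →  h(h(h(p(h(p(p(e)))))))   [R1 at ε]
2. h(h(h(p(h(p(p(e)))))))  →  h(h(p(h(p(p(e))))))   [R1 at ε]
3. h(h(p(h(p(p(e))))))  →  h(p(h(p(p(e)))))   [R1 at ε]
4. h(p(h(p(p(e)))))  →  p(h(p(p(e))))   [R1 at ε]
5. p(h(p(p(e))))  →  p(p(p(e)))   [R1 at 1]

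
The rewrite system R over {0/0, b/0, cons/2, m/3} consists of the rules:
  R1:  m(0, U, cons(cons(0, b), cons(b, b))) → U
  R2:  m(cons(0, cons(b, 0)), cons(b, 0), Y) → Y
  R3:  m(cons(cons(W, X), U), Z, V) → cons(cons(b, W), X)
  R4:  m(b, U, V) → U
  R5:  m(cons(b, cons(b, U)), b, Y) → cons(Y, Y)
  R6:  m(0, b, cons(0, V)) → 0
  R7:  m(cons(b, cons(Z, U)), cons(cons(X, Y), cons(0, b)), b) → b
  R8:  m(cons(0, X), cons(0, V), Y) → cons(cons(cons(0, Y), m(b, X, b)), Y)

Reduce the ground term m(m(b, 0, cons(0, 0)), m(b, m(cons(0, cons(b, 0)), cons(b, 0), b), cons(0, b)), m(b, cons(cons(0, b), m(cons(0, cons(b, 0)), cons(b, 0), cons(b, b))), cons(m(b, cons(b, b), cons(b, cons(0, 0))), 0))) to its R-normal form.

1. m(m(b, 0, cons(0, 0)), m(b, m(cons(0, cons(b, 0)), cons(b, 0), b), cons(0, b)), m(b, cons(cons(0, b), m(cons(0, cons(b, 0)), cons(b, 0), cons(b, b))), cons(m(b, cons(b, b), cons(b, cons(0, 0))), 0)))  →  m(0, m(b, m(cons(0, cons(b, 0)), cons(b, 0), b), cons(0, b)), m(b, cons(cons(0, b), m(cons(0, cons(b, 0)), cons(b, 0), cons(b, b))), cons(m(b, cons(b, b), cons(b, cons(0, 0))), 0)))   [R4 at 1]
2. m(0, m(b, m(cons(0, cons(b, 0)), cons(b, 0), b), cons(0, b)), m(b, cons(cons(0, b), m(cons(0, cons(b, 0)), cons(b, 0), cons(b, b))), cons(m(b, cons(b, b), cons(b, cons(0, 0))), 0)))  →  m(0, m(cons(0, cons(b, 0)), cons(b, 0), b), m(b, cons(cons(0, b), m(cons(0, cons(b, 0)), cons(b, 0), cons(b, b))), cons(m(b, cons(b, b), cons(b, cons(0, 0))), 0)))   [R4 at 2]
3. m(0, m(cons(0, cons(b, 0)), cons(b, 0), b), m(b, cons(cons(0, b), m(cons(0, cons(b, 0)), cons(b, 0), cons(b, b))), cons(m(b, cons(b, b), cons(b, cons(0, 0))), 0)))  →  m(0, b, m(b, cons(cons(0, b), m(cons(0, cons(b, 0)), cons(b, 0), cons(b, b))), cons(m(b, cons(b, b), cons(b, cons(0, 0))), 0)))   [R2 at 2]
4. m(0, b, m(b, cons(cons(0, b), m(cons(0, cons(b, 0)), cons(b, 0), cons(b, b))), cons(m(b, cons(b, b), cons(b, cons(0, 0))), 0)))  →  m(0, b, cons(cons(0, b), m(cons(0, cons(b, 0)), cons(b, 0), cons(b, b))))   [R4 at 3]
5. m(0, b, cons(cons(0, b), m(cons(0, cons(b, 0)), cons(b, 0), cons(b, b))))  →  m(0, b, cons(cons(0, b), cons(b, b)))   [R2 at 3.2]
6. m(0, b, cons(cons(0, b), cons(b, b)))  →  b   [R1 at ε]

b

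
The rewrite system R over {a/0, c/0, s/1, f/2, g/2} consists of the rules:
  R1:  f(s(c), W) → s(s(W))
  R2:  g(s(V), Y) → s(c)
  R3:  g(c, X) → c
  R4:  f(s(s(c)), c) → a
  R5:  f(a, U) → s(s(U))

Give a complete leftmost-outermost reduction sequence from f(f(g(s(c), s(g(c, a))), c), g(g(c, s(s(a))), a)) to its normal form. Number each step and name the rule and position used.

1. f(f(g(s(c), s(g(c, a))), c), g(g(c, s(s(a))), a))  →  f(f(s(c), c), g(g(c, s(s(a))), a))   [R2 at 1.1]
2. f(f(s(c), c), g(g(c, s(s(a))), a))  →  f(s(s(c)), g(g(c, s(s(a))), a))   [R1 at 1]
3. f(s(s(c)), g(g(c, s(s(a))), a))  →  f(s(s(c)), g(c, a))   [R3 at 2.1]
4. f(s(s(c)), g(c, a))  →  f(s(s(c)), c)   [R3 at 2]
5. f(s(s(c)), c)  →  a   [R4 at ε]

a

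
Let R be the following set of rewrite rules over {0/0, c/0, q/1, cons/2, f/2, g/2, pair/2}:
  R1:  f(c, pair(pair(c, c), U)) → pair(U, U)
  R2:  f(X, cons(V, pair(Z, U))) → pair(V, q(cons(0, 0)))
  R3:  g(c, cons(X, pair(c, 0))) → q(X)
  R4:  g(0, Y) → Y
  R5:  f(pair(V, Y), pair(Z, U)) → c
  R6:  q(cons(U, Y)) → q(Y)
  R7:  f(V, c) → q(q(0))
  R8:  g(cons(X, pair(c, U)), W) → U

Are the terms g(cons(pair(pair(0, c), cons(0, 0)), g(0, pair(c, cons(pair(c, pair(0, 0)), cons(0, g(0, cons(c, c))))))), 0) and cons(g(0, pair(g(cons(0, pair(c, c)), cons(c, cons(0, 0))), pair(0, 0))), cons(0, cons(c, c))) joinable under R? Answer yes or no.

Reduce t₁ = g(cons(pair(pair(0, c), cons(0, 0)), g(0, pair(c, cons(pair(c, pair(0, 0)), cons(0, g(0, cons(c, c))))))), 0):
1. g(cons(pair(pair(0, c), cons(0, 0)), g(0, pair(c, cons(pair(c, pair(0, 0)), cons(0, g(0, cons(c, c))))))), 0)  →  g(cons(pair(pair(0, c), cons(0, 0)), pair(c, cons(pair(c, pair(0, 0)), cons(0, g(0, cons(c, c)))))), 0)   [R4 at 1.2]
2. g(cons(pair(pair(0, c), cons(0, 0)), pair(c, cons(pair(c, pair(0, 0)), cons(0, g(0, cons(c, c)))))), 0)  →  cons(pair(c, pair(0, 0)), cons(0, g(0, cons(c, c))))   [R8 at ε]
3. cons(pair(c, pair(0, 0)), cons(0, g(0, cons(c, c))))  →  cons(pair(c, pair(0, 0)), cons(0, cons(c, c)))   [R4 at 2.2]

Reduce t₂ = cons(g(0, pair(g(cons(0, pair(c, c)), cons(c, cons(0, 0))), pair(0, 0))), cons(0, cons(c, c))):
1. cons(g(0, pair(g(cons(0, pair(c, c)), cons(c, cons(0, 0))), pair(0, 0))), cons(0, cons(c, c)))  →  cons(pair(g(cons(0, pair(c, c)), cons(c, cons(0, 0))), pair(0, 0)), cons(0, cons(c, c)))   [R4 at 1]
2. cons(pair(g(cons(0, pair(c, c)), cons(c, cons(0, 0))), pair(0, 0)), cons(0, cons(c, c)))  →  cons(pair(c, pair(0, 0)), cons(0, cons(c, c)))   [R8 at 1.1]

yes — NF(t₁) = cons(pair(c, pair(0, 0)), cons(0, cons(c, c))), NF(t₂) = cons(pair(c, pair(0, 0)), cons(0, cons(c, c)))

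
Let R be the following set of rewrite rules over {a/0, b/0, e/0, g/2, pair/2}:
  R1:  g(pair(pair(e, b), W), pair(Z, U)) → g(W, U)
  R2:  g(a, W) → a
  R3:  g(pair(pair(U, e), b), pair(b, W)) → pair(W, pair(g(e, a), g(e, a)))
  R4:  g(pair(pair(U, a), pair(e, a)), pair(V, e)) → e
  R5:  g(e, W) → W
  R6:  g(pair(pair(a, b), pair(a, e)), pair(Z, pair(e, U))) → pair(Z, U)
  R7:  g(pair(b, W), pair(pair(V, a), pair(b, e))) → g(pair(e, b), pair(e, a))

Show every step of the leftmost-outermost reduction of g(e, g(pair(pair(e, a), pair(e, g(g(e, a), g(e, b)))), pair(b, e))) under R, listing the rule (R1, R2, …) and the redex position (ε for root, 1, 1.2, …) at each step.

1. g(e, g(pair(pair(e, a), pair(e, g(g(e, a), g(e, b)))), pair(b, e)))  →  g(pair(pair(e, a), pair(e, g(g(e, a), g(e, b)))), pair(b, e))   [R5 at ε]
2. g(pair(pair(e, a), pair(e, g(g(e, a), g(e, b)))), pair(b, e))  →  g(pair(pair(e, a), pair(e, g(a, g(e, b)))), pair(b, e))   [R5 at 1.2.2.1]
3. g(pair(pair(e, a), pair(e, g(a, g(e, b)))), pair(b, e))  →  g(pair(pair(e, a), pair(e, a)), pair(b, e))   [R2 at 1.2.2]
4. g(pair(pair(e, a), pair(e, a)), pair(b, e))  →  e   [R4 at ε]

e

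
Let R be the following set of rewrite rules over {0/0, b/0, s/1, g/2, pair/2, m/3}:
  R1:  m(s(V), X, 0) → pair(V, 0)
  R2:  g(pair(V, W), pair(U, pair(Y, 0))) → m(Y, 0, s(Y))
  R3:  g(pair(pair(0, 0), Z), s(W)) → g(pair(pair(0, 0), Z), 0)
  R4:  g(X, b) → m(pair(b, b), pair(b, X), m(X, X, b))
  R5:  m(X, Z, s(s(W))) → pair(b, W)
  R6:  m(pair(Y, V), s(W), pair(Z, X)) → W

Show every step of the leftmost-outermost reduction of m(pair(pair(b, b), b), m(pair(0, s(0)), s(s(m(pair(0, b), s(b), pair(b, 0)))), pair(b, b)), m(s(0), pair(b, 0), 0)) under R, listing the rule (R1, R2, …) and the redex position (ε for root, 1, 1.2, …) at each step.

1. m(pair(pair(b, b), b), m(pair(0, s(0)), s(s(m(pair(0, b), s(b), pair(b, 0)))), pair(b, b)), m(s(0), pair(b, 0), 0))  →  m(pair(pair(b, b), b), s(m(pair(0, b), s(b), pair(b, 0))), m(s(0), pair(b, 0), 0))   [R6 at 2]
2. m(pair(pair(b, b), b), s(m(pair(0, b), s(b), pair(b, 0))), m(s(0), pair(b, 0), 0))  →  m(pair(pair(b, b), b), s(b), m(s(0), pair(b, 0), 0))   [R6 at 2.1]
3. m(pair(pair(b, b), b), s(b), m(s(0), pair(b, 0), 0))  →  m(pair(pair(b, b), b), s(b), pair(0, 0))   [R1 at 3]
4. m(pair(pair(b, b), b), s(b), pair(0, 0))  →  b   [R6 at ε]

b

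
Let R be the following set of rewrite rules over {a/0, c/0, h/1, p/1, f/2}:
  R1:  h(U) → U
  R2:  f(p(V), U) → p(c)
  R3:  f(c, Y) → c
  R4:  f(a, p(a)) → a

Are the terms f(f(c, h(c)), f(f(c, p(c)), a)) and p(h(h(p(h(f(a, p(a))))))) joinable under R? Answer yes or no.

no — NF(t₁) = c, NF(t₂) = p(p(a))

Reduce t₁ = f(f(c, h(c)), f(f(c, p(c)), a)):
1. f(f(c, h(c)), f(f(c, p(c)), a))  →  f(c, f(f(c, p(c)), a))   [R3 at 1]
2. f(c, f(f(c, p(c)), a))  →  c   [R3 at ε]

Reduce t₂ = p(h(h(p(h(f(a, p(a))))))):
1. p(h(h(p(h(f(a, p(a)))))))  →  p(h(p(h(f(a, p(a))))))   [R1 at 1]
2. p(h(p(h(f(a, p(a))))))  →  p(p(h(f(a, p(a)))))   [R1 at 1]
3. p(p(h(f(a, p(a)))))  →  p(p(f(a, p(a))))   [R1 at 1.1]
4. p(p(f(a, p(a))))  →  p(p(a))   [R4 at 1.1]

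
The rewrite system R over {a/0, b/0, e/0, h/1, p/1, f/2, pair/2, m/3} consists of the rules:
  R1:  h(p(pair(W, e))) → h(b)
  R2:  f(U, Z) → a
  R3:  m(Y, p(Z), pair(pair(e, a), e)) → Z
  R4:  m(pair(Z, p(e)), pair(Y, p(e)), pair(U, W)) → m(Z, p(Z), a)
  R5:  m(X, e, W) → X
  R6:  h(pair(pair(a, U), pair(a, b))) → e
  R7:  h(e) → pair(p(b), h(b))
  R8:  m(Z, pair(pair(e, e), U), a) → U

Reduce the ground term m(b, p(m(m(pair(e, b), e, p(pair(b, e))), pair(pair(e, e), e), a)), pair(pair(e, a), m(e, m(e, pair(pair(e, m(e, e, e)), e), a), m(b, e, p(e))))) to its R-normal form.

1. m(b, p(m(m(pair(e, b), e, p(pair(b, e))), pair(pair(e, e), e), a)), pair(pair(e, a), m(e, m(e, pair(pair(e, m(e, e, e)), e), a), m(b, e, p(e)))))  →  m(b, p(e), pair(pair(e, a), m(e, m(e, pair(pair(e, m(e, e, e)), e), a), m(b, e, p(e)))))   [R8 at 2.1]
2. m(b, p(e), pair(pair(e, a), m(e, m(e, pair(pair(e, m(e, e, e)), e), a), m(b, e, p(e)))))  →  m(b, p(e), pair(pair(e, a), m(e, m(e, pair(pair(e, e), e), a), m(b, e, p(e)))))   [R5 at 3.2.2.2.1.2]
3. m(b, p(e), pair(pair(e, a), m(e, m(e, pair(pair(e, e), e), a), m(b, e, p(e)))))  →  m(b, p(e), pair(pair(e, a), m(e, e, m(b, e, p(e)))))   [R8 at 3.2.2]
4. m(b, p(e), pair(pair(e, a), m(e, e, m(b, e, p(e)))))  →  m(b, p(e), pair(pair(e, a), e))   [R5 at 3.2]
5. m(b, p(e), pair(pair(e, a), e))  →  e   [R3 at ε]

e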